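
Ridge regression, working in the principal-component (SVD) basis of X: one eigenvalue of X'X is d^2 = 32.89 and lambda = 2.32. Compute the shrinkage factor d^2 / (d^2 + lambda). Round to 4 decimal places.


Denominator = d^2 + lambda = 32.89 + 2.32 = 35.2100.
Shrinkage = 32.89 / 35.2100 = 0.9341.

0.9341


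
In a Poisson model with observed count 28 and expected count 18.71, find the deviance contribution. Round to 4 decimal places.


First: ln(28/18.71) = 0.403146.
Then: 28 * 0.403146 = 11.288088.
y - mu = 28 - 18.71 = 9.29.
D = 2(11.288088 - 9.29) = 3.996176, which rounds to 3.9962.

3.9962


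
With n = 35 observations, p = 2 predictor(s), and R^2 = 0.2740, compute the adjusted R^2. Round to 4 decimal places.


Using the formula:
(1 - 0.2740) = 0.7260.
Multiply by 34/32: 0.7260 * 34 = 24.6840, then 24.6840 / 32 = 0.7714.
Adj R^2 = 1 - 0.7714 = 0.2286.

0.2286


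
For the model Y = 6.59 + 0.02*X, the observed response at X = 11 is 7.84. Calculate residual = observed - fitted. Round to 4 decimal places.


Fitted value at X = 11 is yhat = 6.59 + 0.02*11 = 6.8100.
Residual = 7.84 - 6.8100 = 1.0300.

1.0300


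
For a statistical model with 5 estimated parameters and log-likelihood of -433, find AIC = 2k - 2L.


AIC = 2*5 - 2*(-433).
= 10 + 866 = 876.

876


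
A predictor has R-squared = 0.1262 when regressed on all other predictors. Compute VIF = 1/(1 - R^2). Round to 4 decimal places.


Using VIF = 1/(1 - R^2_j):
1 - 0.1262 = 0.8738.
VIF = 1.1444.

1.1444


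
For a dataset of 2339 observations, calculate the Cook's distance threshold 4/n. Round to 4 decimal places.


The threshold is 4/n.
4/2339 = 0.0017.

0.0017


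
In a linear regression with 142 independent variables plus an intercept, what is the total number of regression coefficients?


Each predictor gets one coefficient, plus one intercept.
Total parameters = 142 + 1 = 143.

143


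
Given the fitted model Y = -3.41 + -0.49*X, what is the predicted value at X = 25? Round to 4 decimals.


Plug X = 25 into Y = -3.41 + -0.49*X:
Y = -3.41 + -12.2500 = -15.6600.

-15.6600


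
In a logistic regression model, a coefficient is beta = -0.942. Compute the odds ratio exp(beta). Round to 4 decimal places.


exp(-0.942) = 0.3898.
So the odds ratio is 0.3898.

0.3898


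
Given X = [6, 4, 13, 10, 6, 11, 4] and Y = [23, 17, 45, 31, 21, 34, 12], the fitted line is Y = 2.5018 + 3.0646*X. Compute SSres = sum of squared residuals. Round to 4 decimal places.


Compute predicted values, then residuals = yi - yhat_i.
Residuals: [2.1106, 2.2398, 2.6584, -2.1478, 0.1106, -2.2124, -2.7602].
SSres = sum(residual^2) = 33.6771.

33.6771


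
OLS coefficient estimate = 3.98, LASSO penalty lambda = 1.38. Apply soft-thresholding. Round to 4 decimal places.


|beta_OLS| = 3.98.
lambda = 1.38.
Since |beta| > lambda, coefficient = sign(beta)*(|beta| - lambda) = 2.6000.
Result = 2.6000.

2.6000


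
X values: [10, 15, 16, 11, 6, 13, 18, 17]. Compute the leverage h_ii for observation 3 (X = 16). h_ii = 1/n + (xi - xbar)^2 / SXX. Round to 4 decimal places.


Compute xbar = 13.2500 with n = 8 observations.
SXX = 115.5000.
Leverage = 1/8 + (16 - 13.2500)^2/115.5000 = 0.1905.

0.1905


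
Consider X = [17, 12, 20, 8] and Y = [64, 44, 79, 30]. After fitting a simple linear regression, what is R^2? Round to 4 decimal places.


After computing the OLS fit (b0=-3.5487, b1=4.0560):
SSres = 6.4838, SStot = 1400.7500.
R^2 = 1 - 6.4838/1400.7500 = 0.9954.

0.9954


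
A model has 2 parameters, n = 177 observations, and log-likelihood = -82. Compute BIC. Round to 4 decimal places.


Compute k*ln(n) = 2*ln(177) = 2*5.176150 = 10.352300.
Then -2*loglik = 164.
BIC = 10.352300 + 164 = 174.352300, which rounds to 174.3523.

174.3523


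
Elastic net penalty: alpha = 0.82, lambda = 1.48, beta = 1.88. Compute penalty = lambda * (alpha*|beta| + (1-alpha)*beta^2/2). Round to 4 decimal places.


L1 component = 0.82 * |1.88| = 1.5416.
L2 component = 0.18 * 1.88^2 / 2 = 0.3181.
Penalty = 1.48 * (1.5416 + 0.3181) = 1.48 * 1.8597 = 2.7524.

2.7524


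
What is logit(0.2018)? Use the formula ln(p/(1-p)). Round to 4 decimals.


Compute the odds: 0.2018/0.7982 = 0.2528.
Take the natural log: ln(0.2528) = -1.3751.

-1.3751


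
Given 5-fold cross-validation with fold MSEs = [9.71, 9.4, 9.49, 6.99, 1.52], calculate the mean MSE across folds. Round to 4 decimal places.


Sum of fold MSEs = 37.1100.
Average = 37.1100 / 5 = 7.4220.

7.4220


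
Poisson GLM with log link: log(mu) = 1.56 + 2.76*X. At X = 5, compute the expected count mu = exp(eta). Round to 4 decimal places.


eta = 1.56 + 2.76 * 5 = 15.3600.
mu = exp(15.3600) = 4685578.7567.

4685578.7567


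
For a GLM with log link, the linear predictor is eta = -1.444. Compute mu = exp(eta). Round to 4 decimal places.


mu = exp(eta) = exp(-1.444).
= 0.2360.

0.2360


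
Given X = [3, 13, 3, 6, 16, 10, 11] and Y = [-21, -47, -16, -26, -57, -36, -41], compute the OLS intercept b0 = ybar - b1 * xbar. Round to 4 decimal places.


The slope is b1 = -2.9157.
Sample means are xbar = 8.8571 and ybar = -34.8571.
Intercept: b0 = -34.8571 - (-2.9157)(8.8571) = -9.0322.

-9.0322


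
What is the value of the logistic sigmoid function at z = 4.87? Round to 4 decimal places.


First, exp(-4.8700) = 0.0077.
Then sigma(z) = 1/(1 + 0.0077) = 0.9924.

0.9924


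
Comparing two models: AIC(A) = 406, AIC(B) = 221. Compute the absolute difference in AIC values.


|AIC_A - AIC_B| = |406 - 221| = 185.
Model B is preferred (lower AIC).

185


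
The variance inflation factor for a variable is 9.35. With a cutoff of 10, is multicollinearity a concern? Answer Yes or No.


The threshold is 10.
VIF = 9.35 is < 10.
Multicollinearity indication: No.

No


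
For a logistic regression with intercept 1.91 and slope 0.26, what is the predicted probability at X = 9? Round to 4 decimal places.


Compute z = 1.91 + (0.26)(9) = 4.2500.
exp(-z) = 0.0143.
P = 1/(1 + 0.0143) = 0.9859.

0.9859


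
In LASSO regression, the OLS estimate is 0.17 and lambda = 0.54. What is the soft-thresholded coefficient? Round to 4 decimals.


Check: |0.17| = 0.17 vs lambda = 0.54.
Since |beta| <= lambda, the coefficient is set to 0.
Soft-thresholded coefficient = 0.0000.

0.0000


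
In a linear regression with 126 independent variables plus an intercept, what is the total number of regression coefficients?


Each predictor gets one coefficient, plus one intercept.
Total parameters = 126 + 1 = 127.

127


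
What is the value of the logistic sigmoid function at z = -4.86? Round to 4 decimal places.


First, exp(4.8600) = 129.0242.
Then sigma(z) = 1/(1 + 129.0242) = 0.0077.

0.0077


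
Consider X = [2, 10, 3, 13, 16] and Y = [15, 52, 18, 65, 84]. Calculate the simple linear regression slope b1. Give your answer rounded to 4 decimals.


The sample means are xbar = 8.8000 and ybar = 46.8000.
Compute S_xx = 150.8000 and S_xy = 733.8000.
Slope b1 = S_xy / S_xx = 733.8000 / 150.8000 = 4.8660.

4.8660


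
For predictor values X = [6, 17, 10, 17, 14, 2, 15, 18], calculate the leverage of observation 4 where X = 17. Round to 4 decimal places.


n = 8, xbar = 12.3750.
SXX = sum((xi - xbar)^2) = 237.8750.
h = 1/8 + (17 - 12.3750)^2 / 237.8750 = 0.2149.

0.2149


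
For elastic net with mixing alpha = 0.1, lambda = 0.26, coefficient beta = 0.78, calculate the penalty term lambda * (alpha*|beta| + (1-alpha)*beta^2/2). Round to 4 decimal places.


alpha * |beta| = 0.1 * 0.78 = 0.0780.
(1-alpha) * beta^2/2 = 0.9 * 0.6084/2 = 0.2738.
Total = 0.26 * (0.0780 + 0.2738) = 0.0915.

0.0915


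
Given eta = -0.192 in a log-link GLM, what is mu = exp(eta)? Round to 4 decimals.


mu = exp(eta) = exp(-0.192).
= 0.8253.

0.8253


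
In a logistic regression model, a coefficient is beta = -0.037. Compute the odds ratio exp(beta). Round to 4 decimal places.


Odds ratio = exp(beta) = exp(-0.037).
= 0.9637.

0.9637


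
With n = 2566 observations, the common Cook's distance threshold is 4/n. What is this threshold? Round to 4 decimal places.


Using the rule of thumb:
Threshold = 4 / 2566 = 0.0016.

0.0016


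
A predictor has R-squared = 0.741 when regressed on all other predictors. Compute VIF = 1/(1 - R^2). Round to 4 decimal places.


Using VIF = 1/(1 - R^2_j):
1 - 0.741 = 0.259.
VIF = 3.8610.

3.8610


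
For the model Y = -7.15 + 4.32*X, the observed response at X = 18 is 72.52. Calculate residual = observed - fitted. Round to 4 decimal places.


Fitted value at X = 18 is yhat = -7.15 + 4.32*18 = 70.6100.
Residual = 72.52 - 70.6100 = 1.9100.

1.9100


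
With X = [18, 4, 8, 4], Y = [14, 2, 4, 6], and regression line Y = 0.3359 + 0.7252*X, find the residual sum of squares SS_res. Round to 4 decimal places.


For each point, residual = actual - predicted.
Residuals: [0.6105, -1.2367, -2.1375, 2.7633].
Sum of squared residuals = 14.1069.

14.1069


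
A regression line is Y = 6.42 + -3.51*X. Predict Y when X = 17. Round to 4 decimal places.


Predicted value:
Y = 6.42 + (-3.51)(17) = 6.42 + -59.6700 = -53.2500.

-53.2500


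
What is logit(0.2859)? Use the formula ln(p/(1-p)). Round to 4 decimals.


1 - p = 0.7141.
p/(1-p) = 0.4004.
logit = ln(0.4004) = -0.9154.

-0.9154


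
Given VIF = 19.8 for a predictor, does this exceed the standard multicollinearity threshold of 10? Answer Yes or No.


Compare VIF = 19.8 to the threshold of 10.
19.8 >= 10, so the answer is Yes.

Yes


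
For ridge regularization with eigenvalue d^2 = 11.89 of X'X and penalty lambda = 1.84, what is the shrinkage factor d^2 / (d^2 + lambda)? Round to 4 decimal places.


Compute the denominator: 11.89 + 1.84 = 13.7300.
Shrinkage factor = 11.89 / 13.7300 = 0.8660.

0.8660


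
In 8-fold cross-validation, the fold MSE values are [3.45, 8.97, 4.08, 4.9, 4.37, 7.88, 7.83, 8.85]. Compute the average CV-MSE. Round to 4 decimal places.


Add all fold MSEs: 50.3300.
Divide by k = 8: 50.3300/8 = 6.2913.

6.2913


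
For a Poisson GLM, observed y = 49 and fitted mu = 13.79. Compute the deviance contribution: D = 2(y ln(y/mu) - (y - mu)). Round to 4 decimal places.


First: ln(49/13.79) = 1.267877.
Then: 49 * 1.267877 = 62.125973.
y - mu = 49 - 13.79 = 35.21.
D = 2(62.125973 - 35.21) = 53.831946, which rounds to 53.8319.

53.8319


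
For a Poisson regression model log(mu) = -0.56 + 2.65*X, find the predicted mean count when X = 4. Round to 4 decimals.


Compute eta = -0.56 + 2.65 * 4 = 10.0400.
Apply inverse link: mu = e^10.0400 = 22925.3829.

22925.3829


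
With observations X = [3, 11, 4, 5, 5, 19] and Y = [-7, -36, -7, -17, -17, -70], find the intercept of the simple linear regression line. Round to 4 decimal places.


First find the slope: b1 = -3.9117.
Means: xbar = 7.8333, ybar = -25.6667.
b0 = ybar - b1 * xbar = -25.6667 - -3.9117 * 7.8333 = 4.9753.

4.9753


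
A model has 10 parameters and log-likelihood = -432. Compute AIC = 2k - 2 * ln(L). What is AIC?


AIC = 2k - 2*loglik = 2(10) - 2(-432).
= 20 + 864 = 884.

884


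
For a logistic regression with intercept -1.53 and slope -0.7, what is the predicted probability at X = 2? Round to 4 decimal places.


Linear predictor: z = -1.53 + -0.7 * 2 = -2.9300.
P = 1/(1 + exp(2.9300)) = 1/(1 + 18.7276) = 0.0507.

0.0507


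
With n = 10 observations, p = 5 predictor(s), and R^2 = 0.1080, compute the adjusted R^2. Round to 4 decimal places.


Using the formula:
(1 - 0.1080) = 0.8920.
Multiply by 9/4: 0.8920 * 9 = 8.0280, then 8.0280 / 4 = 2.0070.
Adj R^2 = 1 - 2.0070 = -1.0070.

-1.0070


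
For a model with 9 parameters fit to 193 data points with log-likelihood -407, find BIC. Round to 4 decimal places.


Compute k*ln(n) = 9*ln(193) = 9*5.262690 = 47.364210.
Then -2*loglik = 814.
BIC = 47.364210 + 814 = 861.364210, which rounds to 861.3642.

861.3642


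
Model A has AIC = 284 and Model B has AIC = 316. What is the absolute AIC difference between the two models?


Compute |284 - 316| = 32.
Model A has the smaller AIC.

32


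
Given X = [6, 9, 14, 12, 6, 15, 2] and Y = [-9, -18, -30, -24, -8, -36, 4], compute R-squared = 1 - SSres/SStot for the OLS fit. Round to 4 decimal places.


Fit the OLS line: b0 = 9.2839, b1 = -2.9061.
SSres = 9.6493.
SStot = 1165.4286.
R^2 = 1 - 9.6493/1165.4286 = 0.9917.

0.9917


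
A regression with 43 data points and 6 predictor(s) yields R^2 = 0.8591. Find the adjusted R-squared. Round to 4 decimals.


Using the formula:
(1 - 0.8591) = 0.1409.
Multiply by 42/36: 0.1409 * 42 = 5.9178, then 5.9178 / 36 = 0.1644.
Adj R^2 = 1 - 0.1644 = 0.8356.

0.8356


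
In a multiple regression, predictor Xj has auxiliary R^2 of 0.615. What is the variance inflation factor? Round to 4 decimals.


Denominator: 1 - 0.615 = 0.385.
VIF = 1 / 0.385 = 2.5974.

2.5974


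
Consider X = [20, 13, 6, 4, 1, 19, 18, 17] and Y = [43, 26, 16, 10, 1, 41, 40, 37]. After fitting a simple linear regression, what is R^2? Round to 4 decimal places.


The fitted line is Y = 0.6858 + 2.1277*X.
SSres = 17.0518, SStot = 1807.5000.
R^2 = 1 - SSres/SStot = 0.9906.

0.9906


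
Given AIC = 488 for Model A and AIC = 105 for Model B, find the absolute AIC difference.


Compute |488 - 105| = 383.
Model B has the smaller AIC.

383


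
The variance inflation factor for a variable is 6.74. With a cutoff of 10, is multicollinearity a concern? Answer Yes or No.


The threshold is 10.
VIF = 6.74 is < 10.
Multicollinearity indication: No.

No


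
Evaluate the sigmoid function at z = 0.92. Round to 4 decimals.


exp(-0.9200) = 0.3985.
1 + exp(-z) = 1.3985.
sigmoid = 1/1.3985 = 0.7150.

0.7150


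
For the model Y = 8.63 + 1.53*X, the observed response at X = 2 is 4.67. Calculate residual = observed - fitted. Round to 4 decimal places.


Fitted value at X = 2 is yhat = 8.63 + 1.53*2 = 11.6900.
Residual = 4.67 - 11.6900 = -7.0200.

-7.0200


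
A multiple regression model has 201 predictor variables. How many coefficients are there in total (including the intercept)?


Each predictor gets one coefficient, plus one intercept.
Total parameters = 201 + 1 = 202.

202


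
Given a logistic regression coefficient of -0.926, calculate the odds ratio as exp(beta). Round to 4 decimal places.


The odds ratio is computed as:
OR = e^(-0.926) = 0.3961.

0.3961


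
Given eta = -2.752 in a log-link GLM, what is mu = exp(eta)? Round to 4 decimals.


mu = exp(eta) = exp(-2.752).
= 0.0638.

0.0638


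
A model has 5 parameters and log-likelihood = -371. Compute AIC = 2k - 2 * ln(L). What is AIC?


AIC = 2*5 - 2*(-371).
= 10 + 742 = 752.

752


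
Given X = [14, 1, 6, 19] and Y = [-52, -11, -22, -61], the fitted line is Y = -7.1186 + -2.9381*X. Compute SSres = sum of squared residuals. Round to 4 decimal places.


Compute predicted values, then residuals = yi - yhat_i.
Residuals: [-3.7480, -0.9433, 2.7472, 1.9425].
SSres = sum(residual^2) = 26.2577.

26.2577


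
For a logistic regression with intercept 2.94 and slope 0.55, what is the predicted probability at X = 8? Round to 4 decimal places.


Linear predictor: z = 2.94 + 0.55 * 8 = 7.3400.
P = 1/(1 + exp(-7.3400)) = 1/(1 + 0.0006) = 0.9994.

0.9994


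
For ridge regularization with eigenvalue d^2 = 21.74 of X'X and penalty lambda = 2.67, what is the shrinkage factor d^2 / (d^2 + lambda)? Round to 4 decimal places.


d^2 + lambda = 21.74 + 2.67 = 24.4100.
Shrinkage factor = 21.74/24.4100 = 0.8906.

0.8906


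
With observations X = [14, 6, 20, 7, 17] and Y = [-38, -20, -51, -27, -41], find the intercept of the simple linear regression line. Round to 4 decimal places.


The slope is b1 = -1.9390.
Sample means are xbar = 12.8000 and ybar = -35.4000.
Intercept: b0 = -35.4000 - (-1.9390)(12.8000) = -10.5809.

-10.5809


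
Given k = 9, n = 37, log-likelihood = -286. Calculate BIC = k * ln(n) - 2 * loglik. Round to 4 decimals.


ln(37) = 3.610918.
k * ln(n) = 9 * 3.610918 = 32.498262.
-2L = 572.
BIC = 32.498262 + 572 = 604.498262, which rounds to 604.4983.

604.4983


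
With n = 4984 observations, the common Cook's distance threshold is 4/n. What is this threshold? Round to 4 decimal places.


Cook's distance cutoff = 4/n = 4/4984.
= 0.0008.

0.0008


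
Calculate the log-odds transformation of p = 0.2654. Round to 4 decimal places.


Compute the odds: 0.2654/0.7346 = 0.3613.
Take the natural log: ln(0.3613) = -1.0181.

-1.0181


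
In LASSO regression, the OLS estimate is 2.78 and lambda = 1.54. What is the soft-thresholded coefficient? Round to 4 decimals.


Check: |2.78| = 2.78 vs lambda = 1.54.
Since |beta| > lambda, coefficient = sign(beta)*(|beta| - lambda) = 1.2400.
Soft-thresholded coefficient = 1.2400.

1.2400


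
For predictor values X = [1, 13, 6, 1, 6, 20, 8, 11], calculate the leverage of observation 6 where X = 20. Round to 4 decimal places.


Mean of X: xbar = 8.2500.
SXX = 283.5000.
For X = 20: h = 1/8 + (20 - 8.2500)^2/283.5000 = 0.6120.

0.6120


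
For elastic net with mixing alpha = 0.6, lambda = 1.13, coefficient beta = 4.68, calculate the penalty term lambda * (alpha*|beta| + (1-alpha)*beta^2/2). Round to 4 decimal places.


L1 component = 0.6 * |4.68| = 2.8080.
L2 component = 0.4 * 4.68^2 / 2 = 4.3805.
Penalty = 1.13 * (2.8080 + 4.3805) = 1.13 * 7.1885 = 8.1230.

8.1230


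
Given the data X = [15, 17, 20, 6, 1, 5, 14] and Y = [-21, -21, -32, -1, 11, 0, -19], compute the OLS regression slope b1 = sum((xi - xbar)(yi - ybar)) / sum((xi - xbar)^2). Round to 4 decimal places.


The sample means are xbar = 11.1429 and ybar = -11.8571.
Compute S_xx = 302.8571 and S_xy = -648.1429.
Slope b1 = S_xy / S_xx = -648.1429 / 302.8571 = -2.1401.

-2.1401


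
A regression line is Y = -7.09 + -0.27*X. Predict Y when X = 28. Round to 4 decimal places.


Predicted value:
Y = -7.09 + (-0.27)(28) = -7.09 + -7.5600 = -14.6500.

-14.6500


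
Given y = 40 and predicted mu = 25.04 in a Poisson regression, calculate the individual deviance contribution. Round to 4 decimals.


y/mu = 40/25.04 = 1.597444 (approx.), and ln(40/25.04) = 0.468405.
y * ln(y/mu) = 40 * 0.468405 = 18.736200.
y - mu = 14.96.
D = 2 * (18.736200 - 14.96) = 7.552400, which rounds to 7.5524.

7.5524


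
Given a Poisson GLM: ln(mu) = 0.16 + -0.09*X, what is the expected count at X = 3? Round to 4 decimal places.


Linear predictor: eta = 0.16 + (-0.09)(3) = -0.1100.
Expected count: mu = exp(-0.1100) = 0.8958.

0.8958


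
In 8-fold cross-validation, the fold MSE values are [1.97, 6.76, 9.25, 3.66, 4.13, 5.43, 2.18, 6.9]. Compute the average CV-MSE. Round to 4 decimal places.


Sum of fold MSEs = 40.2800.
Average = 40.2800 / 8 = 5.0350.

5.0350


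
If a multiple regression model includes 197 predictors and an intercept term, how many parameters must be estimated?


Each predictor gets one coefficient, plus one intercept.
Total parameters = 197 + 1 = 198.

198


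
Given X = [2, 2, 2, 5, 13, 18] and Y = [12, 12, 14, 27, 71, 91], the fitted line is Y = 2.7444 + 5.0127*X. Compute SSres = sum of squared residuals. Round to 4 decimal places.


For each point, residual = actual - predicted.
Residuals: [-0.7698, -0.7698, 1.2302, -0.8079, 3.0905, -1.9730].
Sum of squared residuals = 16.7952.

16.7952


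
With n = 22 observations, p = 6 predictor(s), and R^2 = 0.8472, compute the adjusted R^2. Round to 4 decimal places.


Adjusted R^2 = 1 - (1 - R^2) * (n-1)/(n-p-1).
(1 - R^2) = 0.1528.
(n-1)/(n-p-1) = 21/15.
(1 - R^2) * (n-1) = 0.1528 * 21 = 3.2088.
Divide by (n-p-1): 3.2088 / 15 = 0.2139.
Adj R^2 = 1 - 0.2139 = 0.7861.

0.7861


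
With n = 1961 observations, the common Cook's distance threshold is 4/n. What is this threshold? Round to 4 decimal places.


Using the rule of thumb:
Threshold = 4 / 1961 = 0.0020.

0.0020


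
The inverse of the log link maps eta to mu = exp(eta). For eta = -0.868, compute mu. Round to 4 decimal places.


mu = exp(eta) = exp(-0.868).
= 0.4198.

0.4198


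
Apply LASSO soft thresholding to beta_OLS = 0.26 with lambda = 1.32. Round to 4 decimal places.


Check: |0.26| = 0.26 vs lambda = 1.32.
Since |beta| <= lambda, the coefficient is set to 0.
Soft-thresholded coefficient = 0.0000.

0.0000


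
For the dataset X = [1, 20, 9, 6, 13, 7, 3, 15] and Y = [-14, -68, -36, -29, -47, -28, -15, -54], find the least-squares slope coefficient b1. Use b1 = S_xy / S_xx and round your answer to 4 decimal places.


First compute the means: xbar = 9.2500, ybar = -36.3750.
Then S_xx = sum((xi - xbar)^2) = 285.5000.
S_xy = sum((xi - xbar)(yi - ybar)) = -842.2500.
b1 = S_xy / S_xx = -842.2500 / 285.5000 = -2.9501.

-2.9501


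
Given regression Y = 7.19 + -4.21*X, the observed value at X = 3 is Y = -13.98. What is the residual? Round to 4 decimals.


Predicted = 7.19 + -4.21 * 3 = -5.4400.
Residual = -13.98 - -5.4400 = -8.5400.

-8.5400


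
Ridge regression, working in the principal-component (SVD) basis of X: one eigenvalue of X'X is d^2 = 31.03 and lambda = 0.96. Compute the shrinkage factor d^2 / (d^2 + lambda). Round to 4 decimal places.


Compute the denominator: 31.03 + 0.96 = 31.9900.
Shrinkage factor = 31.03 / 31.9900 = 0.9700.

0.9700


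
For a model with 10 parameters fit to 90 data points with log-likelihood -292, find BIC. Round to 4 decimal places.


ln(90) = 4.499810.
k * ln(n) = 10 * 4.499810 = 44.998100.
-2L = 584.
BIC = 44.998100 + 584 = 628.998100, which rounds to 628.9981.

628.9981


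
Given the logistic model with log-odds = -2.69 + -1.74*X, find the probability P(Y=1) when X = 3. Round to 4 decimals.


Compute z = -2.69 + (-1.74)(3) = -7.9100.
exp(-z) = 2724.3905.
P = 1/(1 + 2724.3905) = 0.0004.

0.0004


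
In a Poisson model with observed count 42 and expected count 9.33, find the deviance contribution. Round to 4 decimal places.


First: ln(42/9.33) = 1.504435.
Then: 42 * 1.504435 = 63.186270.
y - mu = 42 - 9.33 = 32.67.
D = 2(63.186270 - 32.67) = 61.032540, which rounds to 61.0325.

61.0325


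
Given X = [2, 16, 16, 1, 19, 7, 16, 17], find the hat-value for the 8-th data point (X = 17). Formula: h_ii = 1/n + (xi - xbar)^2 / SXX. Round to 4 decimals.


n = 8, xbar = 11.7500.
SXX = sum((xi - xbar)^2) = 367.5000.
h = 1/8 + (17 - 11.7500)^2 / 367.5000 = 0.2000.

0.2000


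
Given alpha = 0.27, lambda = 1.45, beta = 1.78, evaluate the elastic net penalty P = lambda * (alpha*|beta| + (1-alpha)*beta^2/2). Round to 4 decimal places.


alpha * |beta| = 0.27 * 1.78 = 0.4806.
(1-alpha) * beta^2/2 = 0.73 * 3.1684/2 = 1.1565.
Total = 1.45 * (0.4806 + 1.1565) = 2.3737.

2.3737


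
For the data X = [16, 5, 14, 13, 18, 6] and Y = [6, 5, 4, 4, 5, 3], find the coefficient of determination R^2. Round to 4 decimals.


The fitted line is Y = 3.4014 + 0.0915*X.
SSres = 4.3099, SStot = 5.5000.
R^2 = 1 - SSres/SStot = 0.2164.

0.2164


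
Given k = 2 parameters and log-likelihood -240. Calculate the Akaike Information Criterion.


AIC = 2k - 2*loglik = 2(2) - 2(-240).
= 4 + 480 = 484.

484


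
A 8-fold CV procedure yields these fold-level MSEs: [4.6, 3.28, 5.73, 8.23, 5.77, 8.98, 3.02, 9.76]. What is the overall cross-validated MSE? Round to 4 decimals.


Sum of fold MSEs = 49.3700.
Average = 49.3700 / 8 = 6.1713.

6.1713


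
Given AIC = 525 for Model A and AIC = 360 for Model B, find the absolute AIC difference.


|AIC_A - AIC_B| = |525 - 360| = 165.
Model B is preferred (lower AIC).

165


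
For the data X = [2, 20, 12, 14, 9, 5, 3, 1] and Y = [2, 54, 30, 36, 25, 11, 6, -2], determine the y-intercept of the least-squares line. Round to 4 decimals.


The slope is b1 = 2.8764.
Sample means are xbar = 8.2500 and ybar = 20.2500.
Intercept: b0 = 20.2500 - (2.8764)(8.2500) = -3.4802.

-3.4802


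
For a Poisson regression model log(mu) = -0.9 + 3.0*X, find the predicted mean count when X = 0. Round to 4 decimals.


Compute eta = -0.9 + 3.0 * 0 = -0.9000.
Apply inverse link: mu = e^-0.9000 = 0.4066.

0.4066


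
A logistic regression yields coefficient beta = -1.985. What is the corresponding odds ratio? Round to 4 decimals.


exp(-1.985) = 0.1374.
So the odds ratio is 0.1374.

0.1374


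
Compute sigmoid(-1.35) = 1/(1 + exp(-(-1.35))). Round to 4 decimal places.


Compute exp(1.3500) = 3.8574.
Sigmoid = 1 / (1 + 3.8574) = 1 / 4.8574 = 0.2059.

0.2059


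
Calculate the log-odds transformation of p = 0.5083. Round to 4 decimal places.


1 - p = 0.4917.
p/(1-p) = 1.0338.
logit = ln(1.0338) = 0.0332.

0.0332


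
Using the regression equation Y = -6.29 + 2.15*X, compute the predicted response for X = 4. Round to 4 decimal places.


Substitute X = 4 into the equation:
Y = -6.29 + 2.15 * 4 = -6.29 + 8.6000 = 2.3100.

2.3100


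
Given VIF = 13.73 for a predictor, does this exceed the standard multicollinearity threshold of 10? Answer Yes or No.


Check: VIF = 13.73 vs threshold = 10.
Since 13.73 >= 10, the answer is Yes.

Yes


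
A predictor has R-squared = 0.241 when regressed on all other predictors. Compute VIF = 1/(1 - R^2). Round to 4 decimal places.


Using VIF = 1/(1 - R^2_j):
1 - 0.241 = 0.759.
VIF = 1.3175.

1.3175


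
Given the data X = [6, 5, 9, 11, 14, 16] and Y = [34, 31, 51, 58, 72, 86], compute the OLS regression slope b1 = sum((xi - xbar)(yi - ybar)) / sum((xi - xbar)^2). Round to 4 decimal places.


The sample means are xbar = 10.1667 and ybar = 55.3333.
Compute S_xx = 94.8333 and S_xy = 464.6667.
Slope b1 = S_xy / S_xx = 464.6667 / 94.8333 = 4.8998.

4.8998


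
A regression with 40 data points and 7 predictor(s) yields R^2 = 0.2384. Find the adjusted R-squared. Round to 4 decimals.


Using the formula:
(1 - 0.2384) = 0.7616.
Multiply by 39/32: 0.7616 * 39 = 29.7024, then 29.7024 / 32 = 0.9282.
Adj R^2 = 1 - 0.9282 = 0.0718.

0.0718


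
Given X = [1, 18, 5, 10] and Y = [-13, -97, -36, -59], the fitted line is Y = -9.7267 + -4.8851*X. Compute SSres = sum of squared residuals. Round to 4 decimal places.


Compute predicted values, then residuals = yi - yhat_i.
Residuals: [1.6118, 0.6585, -1.8478, -0.4223].
SSres = sum(residual^2) = 6.6242.

6.6242


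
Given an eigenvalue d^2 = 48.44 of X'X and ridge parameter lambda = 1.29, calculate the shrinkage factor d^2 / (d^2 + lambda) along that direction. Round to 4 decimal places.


Compute the denominator: 48.44 + 1.29 = 49.7300.
Shrinkage factor = 48.44 / 49.7300 = 0.9741.

0.9741


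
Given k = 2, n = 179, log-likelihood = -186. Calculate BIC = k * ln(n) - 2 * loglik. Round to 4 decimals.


k * ln(n) = 2 * ln(179) = 2 * 5.187386 = 10.374772.
-2 * loglik = -2 * (-186) = 372.
BIC = 10.374772 + 372 = 382.374772, which rounds to 382.3748.

382.3748


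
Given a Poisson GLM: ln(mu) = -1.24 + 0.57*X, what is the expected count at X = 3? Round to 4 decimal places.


eta = -1.24 + 0.57 * 3 = 0.4700.
mu = exp(0.4700) = 1.6000.

1.6000


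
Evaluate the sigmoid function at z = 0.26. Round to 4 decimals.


exp(-0.2600) = 0.7711.
1 + exp(-z) = 1.7711.
sigmoid = 1/1.7711 = 0.5646.

0.5646


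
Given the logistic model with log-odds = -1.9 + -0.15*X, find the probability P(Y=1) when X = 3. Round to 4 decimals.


Linear predictor: z = -1.9 + -0.15 * 3 = -2.3500.
P = 1/(1 + exp(2.3500)) = 1/(1 + 10.4856) = 0.0871.

0.0871


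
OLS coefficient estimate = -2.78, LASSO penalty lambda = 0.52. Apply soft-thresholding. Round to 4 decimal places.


Check: |-2.78| = 2.78 vs lambda = 0.52.
Since |beta| > lambda, coefficient = sign(beta)*(|beta| - lambda) = -2.2600.
Soft-thresholded coefficient = -2.2600.

-2.2600


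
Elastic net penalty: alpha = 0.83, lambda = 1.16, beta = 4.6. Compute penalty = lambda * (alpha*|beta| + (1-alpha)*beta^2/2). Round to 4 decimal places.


L1 component = 0.83 * |4.6| = 3.8180.
L2 component = 0.17 * 4.6^2 / 2 = 1.7986.
Penalty = 1.16 * (3.8180 + 1.7986) = 1.16 * 5.6166 = 6.5153.

6.5153


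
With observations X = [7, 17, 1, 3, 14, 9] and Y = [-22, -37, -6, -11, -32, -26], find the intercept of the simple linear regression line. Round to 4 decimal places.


The slope is b1 = -1.9060.
Sample means are xbar = 8.5000 and ybar = -22.3333.
Intercept: b0 = -22.3333 - (-1.9060)(8.5000) = -6.1323.

-6.1323


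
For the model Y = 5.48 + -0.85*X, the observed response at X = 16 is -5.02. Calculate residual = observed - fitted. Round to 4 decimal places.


Compute yhat = 5.48 + (-0.85)(16) = -8.1200.
Residual = actual - predicted = -5.02 - -8.1200 = 3.1000.

3.1000


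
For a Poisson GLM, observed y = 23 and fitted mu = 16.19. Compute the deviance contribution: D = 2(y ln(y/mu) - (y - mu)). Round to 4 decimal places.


First: ln(23/16.19) = 0.351100.
Then: 23 * 0.351100 = 8.075300.
y - mu = 23 - 16.19 = 6.81.
D = 2(8.075300 - 6.81) = 2.530600, which rounds to 2.5306.

2.5306


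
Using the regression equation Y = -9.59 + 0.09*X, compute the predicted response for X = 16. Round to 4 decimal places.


Plug X = 16 into Y = -9.59 + 0.09*X:
Y = -9.59 + 1.4400 = -8.1500.

-8.1500


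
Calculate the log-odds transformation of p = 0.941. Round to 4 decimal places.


1 - p = 0.059.
p/(1-p) = 15.9492.
logit = ln(15.9492) = 2.7694.

2.7694


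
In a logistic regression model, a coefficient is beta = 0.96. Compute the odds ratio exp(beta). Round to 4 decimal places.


The odds ratio is computed as:
OR = e^(0.96) = 2.6117.

2.6117


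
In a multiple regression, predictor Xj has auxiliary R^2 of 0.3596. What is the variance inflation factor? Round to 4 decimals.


Denominator: 1 - 0.3596 = 0.6404.
VIF = 1 / 0.6404 = 1.5615.

1.5615


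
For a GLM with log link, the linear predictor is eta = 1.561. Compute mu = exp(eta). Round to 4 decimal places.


The inverse log link gives:
mu = exp(1.561) = 4.7636.

4.7636


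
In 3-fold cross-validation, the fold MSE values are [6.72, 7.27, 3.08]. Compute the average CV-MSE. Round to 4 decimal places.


Sum of fold MSEs = 17.0700.
Average = 17.0700 / 3 = 5.6900.

5.6900


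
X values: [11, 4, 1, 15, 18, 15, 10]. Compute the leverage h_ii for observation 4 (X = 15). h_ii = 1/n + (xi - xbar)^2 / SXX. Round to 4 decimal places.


Compute xbar = 10.5714 with n = 7 observations.
SXX = 229.7143.
Leverage = 1/7 + (15 - 10.5714)^2/229.7143 = 0.2282.

0.2282


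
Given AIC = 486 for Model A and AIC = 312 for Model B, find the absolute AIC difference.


Absolute difference = |486 - 312| = 174.
The model with lower AIC (B) is preferred.

174


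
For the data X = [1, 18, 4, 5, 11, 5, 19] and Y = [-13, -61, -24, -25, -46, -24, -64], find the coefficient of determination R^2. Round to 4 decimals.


After computing the OLS fit (b0=-11.3908, b1=-2.8137):
SSres = 20.8109, SStot = 2443.4286.
R^2 = 1 - 20.8109/2443.4286 = 0.9915.

0.9915


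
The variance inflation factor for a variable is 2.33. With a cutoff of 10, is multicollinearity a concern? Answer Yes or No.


Check: VIF = 2.33 vs threshold = 10.
Since 2.33 < 10, the answer is No.

No


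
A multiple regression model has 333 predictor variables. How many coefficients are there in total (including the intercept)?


Each predictor gets one coefficient, plus one intercept.
Total parameters = 333 + 1 = 334.

334


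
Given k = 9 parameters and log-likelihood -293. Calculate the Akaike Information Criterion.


Compute:
2k = 2*9 = 18.
-2*loglik = -2*(-293) = 586.
AIC = 18 + 586 = 604.

604


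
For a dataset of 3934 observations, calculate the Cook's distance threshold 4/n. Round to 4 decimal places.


Cook's distance cutoff = 4/n = 4/3934.
= 0.0010.

0.0010


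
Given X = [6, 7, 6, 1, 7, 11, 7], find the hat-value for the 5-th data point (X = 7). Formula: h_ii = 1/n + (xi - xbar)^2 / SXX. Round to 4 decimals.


Mean of X: xbar = 6.4286.
SXX = 51.7143.
For X = 7: h = 1/7 + (7 - 6.4286)^2/51.7143 = 0.1492.

0.1492


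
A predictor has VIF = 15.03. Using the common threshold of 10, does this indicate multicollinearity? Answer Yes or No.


The threshold is 10.
VIF = 15.03 is >= 10.
Multicollinearity indication: Yes.

Yes


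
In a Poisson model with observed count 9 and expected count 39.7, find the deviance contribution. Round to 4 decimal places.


y/mu = 9/39.7 = 0.226700 (approx.), and ln(9/39.7) = -1.484127.
y * ln(y/mu) = 9 * -1.484127 = -13.357143.
y - mu = -30.7.
D = 2 * (-13.357143 - -30.7) = 34.685714, which rounds to 34.6857.

34.6857


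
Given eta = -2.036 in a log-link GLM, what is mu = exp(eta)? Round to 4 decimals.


The inverse log link gives:
mu = exp(-2.036) = 0.1305.

0.1305


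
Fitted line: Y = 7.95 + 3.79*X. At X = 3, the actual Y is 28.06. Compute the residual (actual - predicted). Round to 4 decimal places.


Fitted value at X = 3 is yhat = 7.95 + 3.79*3 = 19.3200.
Residual = 28.06 - 19.3200 = 8.7400.

8.7400


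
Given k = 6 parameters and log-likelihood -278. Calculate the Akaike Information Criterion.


AIC = 2*6 - 2*(-278).
= 12 + 556 = 568.

568


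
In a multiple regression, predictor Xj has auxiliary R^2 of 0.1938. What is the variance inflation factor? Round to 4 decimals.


Denominator: 1 - 0.1938 = 0.8062.
VIF = 1 / 0.8062 = 1.2404.

1.2404


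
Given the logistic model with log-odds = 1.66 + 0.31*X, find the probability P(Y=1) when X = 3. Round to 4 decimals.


Linear predictor: z = 1.66 + 0.31 * 3 = 2.5900.
P = 1/(1 + exp(-2.5900)) = 1/(1 + 0.0750) = 0.9302.

0.9302


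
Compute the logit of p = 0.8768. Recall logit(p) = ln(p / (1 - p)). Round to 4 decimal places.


1 - p = 0.1232.
p/(1-p) = 7.1169.
logit = ln(7.1169) = 1.9625.

1.9625


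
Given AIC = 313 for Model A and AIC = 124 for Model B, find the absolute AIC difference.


Absolute difference = |313 - 124| = 189.
The model with lower AIC (B) is preferred.

189


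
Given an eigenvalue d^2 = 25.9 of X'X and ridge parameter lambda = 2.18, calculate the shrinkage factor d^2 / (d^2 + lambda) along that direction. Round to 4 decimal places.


d^2 + lambda = 25.9 + 2.18 = 28.0800.
Shrinkage factor = 25.9/28.0800 = 0.9224.

0.9224


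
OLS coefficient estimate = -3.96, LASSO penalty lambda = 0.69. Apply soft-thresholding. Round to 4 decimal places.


Check: |-3.96| = 3.96 vs lambda = 0.69.
Since |beta| > lambda, coefficient = sign(beta)*(|beta| - lambda) = -3.2700.
Soft-thresholded coefficient = -3.2700.

-3.2700


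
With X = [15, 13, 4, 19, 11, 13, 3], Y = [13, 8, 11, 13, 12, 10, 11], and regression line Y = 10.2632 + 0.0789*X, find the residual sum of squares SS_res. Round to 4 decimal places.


Predicted values from Y = 10.2632 + 0.0789*X.
Residuals: [1.5533, -3.2889, 0.4212, 1.2377, 0.8689, -1.2889, 0.5001].
SSres = 17.6053.

17.6053


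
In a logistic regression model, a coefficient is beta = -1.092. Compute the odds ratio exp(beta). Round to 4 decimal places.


exp(-1.092) = 0.3355.
So the odds ratio is 0.3355.

0.3355


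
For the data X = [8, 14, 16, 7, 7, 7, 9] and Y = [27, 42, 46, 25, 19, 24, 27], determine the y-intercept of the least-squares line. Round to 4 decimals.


Compute b1 = 2.6250 from the OLS formula.
With xbar = 9.7143 and ybar = 30.0000, the intercept is:
b0 = 30.0000 - 2.6250 * 9.7143 = 4.5000.

4.5000


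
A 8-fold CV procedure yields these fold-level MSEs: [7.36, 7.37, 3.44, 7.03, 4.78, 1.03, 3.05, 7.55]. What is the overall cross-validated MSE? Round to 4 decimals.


Total MSE across folds = 41.6100.
CV-MSE = 41.6100/8 = 5.2013.

5.2013


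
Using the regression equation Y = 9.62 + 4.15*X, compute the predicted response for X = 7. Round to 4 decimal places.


Substitute X = 7 into the equation:
Y = 9.62 + 4.15 * 7 = 9.62 + 29.0500 = 38.6700.

38.6700


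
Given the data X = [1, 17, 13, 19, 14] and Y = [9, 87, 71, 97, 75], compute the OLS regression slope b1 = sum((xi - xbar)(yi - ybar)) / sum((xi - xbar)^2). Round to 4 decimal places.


The sample means are xbar = 12.8000 and ybar = 67.8000.
Compute S_xx = 196.8000 and S_xy = 964.8000.
Slope b1 = S_xy / S_xx = 964.8000 / 196.8000 = 4.9024.

4.9024


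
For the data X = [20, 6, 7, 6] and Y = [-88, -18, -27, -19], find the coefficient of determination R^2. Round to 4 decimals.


The fitted line is Y = 9.7282 + -4.8952*X.
SSres = 9.2043, SStot = 3382.0000.
R^2 = 1 - SSres/SStot = 0.9973.

0.9973


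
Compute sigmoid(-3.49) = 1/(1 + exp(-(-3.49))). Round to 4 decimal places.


First, exp(3.4900) = 32.7859.
Then sigma(z) = 1/(1 + 32.7859) = 0.0296.

0.0296


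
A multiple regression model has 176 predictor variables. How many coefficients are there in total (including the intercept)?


Total coefficients = number of predictors + 1 (for the intercept).
= 176 + 1 = 177.

177


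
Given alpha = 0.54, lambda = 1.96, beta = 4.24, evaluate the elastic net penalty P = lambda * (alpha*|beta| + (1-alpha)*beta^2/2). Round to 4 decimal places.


alpha * |beta| = 0.54 * 4.24 = 2.2896.
(1-alpha) * beta^2/2 = 0.46 * 17.9776/2 = 4.1348.
Total = 1.96 * (2.2896 + 4.1348) = 12.5919.

12.5919


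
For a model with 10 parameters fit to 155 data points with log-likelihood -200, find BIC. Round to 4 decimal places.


ln(155) = 5.043425.
k * ln(n) = 10 * 5.043425 = 50.434250.
-2L = 400.
BIC = 50.434250 + 400 = 450.434250, which rounds to 450.4343.

450.4343


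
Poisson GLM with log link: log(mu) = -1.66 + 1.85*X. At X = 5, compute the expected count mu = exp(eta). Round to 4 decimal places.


Compute eta = -1.66 + 1.85 * 5 = 7.5900.
Apply inverse link: mu = e^7.5900 = 1978.3135.

1978.3135


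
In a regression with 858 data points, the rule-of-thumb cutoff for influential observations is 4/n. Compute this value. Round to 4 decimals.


Cook's distance cutoff = 4/n = 4/858.
= 0.0047.

0.0047


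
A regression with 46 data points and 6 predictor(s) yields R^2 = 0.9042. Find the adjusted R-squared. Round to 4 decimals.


Adjusted R^2 = 1 - (1 - R^2) * (n-1)/(n-p-1).
(1 - R^2) = 0.0958.
(n-1)/(n-p-1) = 45/39.
(1 - R^2) * (n-1) = 0.0958 * 45 = 4.3110.
Divide by (n-p-1): 4.3110 / 39 = 0.1105.
Adj R^2 = 1 - 0.1105 = 0.8895.

0.8895


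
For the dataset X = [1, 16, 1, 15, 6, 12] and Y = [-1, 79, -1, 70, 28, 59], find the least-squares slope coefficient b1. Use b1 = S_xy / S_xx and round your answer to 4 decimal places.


The sample means are xbar = 8.5000 and ybar = 39.0000.
Compute S_xx = 229.5000 and S_xy = 1199.0000.
Slope b1 = S_xy / S_xx = 1199.0000 / 229.5000 = 5.2244.

5.2244


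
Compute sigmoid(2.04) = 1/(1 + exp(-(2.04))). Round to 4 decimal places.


Compute exp(-2.0400) = 0.1300.
Sigmoid = 1 / (1 + 0.1300) = 1 / 1.1300 = 0.8849.

0.8849


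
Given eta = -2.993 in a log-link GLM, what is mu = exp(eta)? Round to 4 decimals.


mu = exp(eta) = exp(-2.993).
= 0.0501.

0.0501


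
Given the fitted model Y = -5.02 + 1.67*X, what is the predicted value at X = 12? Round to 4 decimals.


Plug X = 12 into Y = -5.02 + 1.67*X:
Y = -5.02 + 20.0400 = 15.0200.

15.0200


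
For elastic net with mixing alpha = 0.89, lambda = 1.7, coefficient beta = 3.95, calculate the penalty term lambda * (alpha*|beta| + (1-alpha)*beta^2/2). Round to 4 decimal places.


L1 component = 0.89 * |3.95| = 3.5155.
L2 component = 0.11 * 3.95^2 / 2 = 0.8581.
Penalty = 1.7 * (3.5155 + 0.8581) = 1.7 * 4.3736 = 7.4352.

7.4352


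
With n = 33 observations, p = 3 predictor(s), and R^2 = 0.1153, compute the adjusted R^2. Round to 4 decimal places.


Adjusted R^2 = 1 - (1 - R^2) * (n-1)/(n-p-1).
(1 - R^2) = 0.8847.
(n-1)/(n-p-1) = 32/29.
(1 - R^2) * (n-1) = 0.8847 * 32 = 28.3104.
Divide by (n-p-1): 28.3104 / 29 = 0.9762.
Adj R^2 = 1 - 0.9762 = 0.0238.

0.0238


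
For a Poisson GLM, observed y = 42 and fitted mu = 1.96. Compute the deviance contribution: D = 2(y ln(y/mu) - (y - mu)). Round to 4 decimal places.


Compute y*ln(y/mu) = 42*ln(42/1.96) = 42*3.064725 = 128.718450.
y - mu = 40.04.
D = 2*(128.718450 - (40.04)) = 177.356900, which rounds to 177.3569.

177.3569
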